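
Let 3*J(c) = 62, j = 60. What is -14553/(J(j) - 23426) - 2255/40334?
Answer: 11959739/21135016 ≈ 0.56587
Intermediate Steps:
J(c) = 62/3 (J(c) = (⅓)*62 = 62/3)
-14553/(J(j) - 23426) - 2255/40334 = -14553/(62/3 - 23426) - 2255/40334 = -14553/(-70216/3) - 2255*1/40334 = -14553*(-3/70216) - 2255/40334 = 43659/70216 - 2255/40334 = 11959739/21135016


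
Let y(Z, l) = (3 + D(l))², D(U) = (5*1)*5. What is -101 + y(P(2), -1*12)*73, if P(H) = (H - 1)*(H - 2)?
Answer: 57131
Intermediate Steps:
P(H) = (-1 + H)*(-2 + H)
D(U) = 25 (D(U) = 5*5 = 25)
y(Z, l) = 784 (y(Z, l) = (3 + 25)² = 28² = 784)
-101 + y(P(2), -1*12)*73 = -101 + 784*73 = -101 + 57232 = 57131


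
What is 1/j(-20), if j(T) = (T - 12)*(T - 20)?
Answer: 1/1280 ≈ 0.00078125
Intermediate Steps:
j(T) = (-20 + T)*(-12 + T) (j(T) = (-12 + T)*(-20 + T) = (-20 + T)*(-12 + T))
1/j(-20) = 1/(240 + (-20)**2 - 32*(-20)) = 1/(240 + 400 + 640) = 1/1280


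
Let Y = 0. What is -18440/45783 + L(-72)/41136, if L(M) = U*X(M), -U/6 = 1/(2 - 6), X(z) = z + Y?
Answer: -63624367/156944124 ≈ -0.40540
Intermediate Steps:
X(z) = z (X(z) = z + 0 = z)
U = 3/2 (U = -6/(2 - 6) = -6/(-4) = -6*(-¼) = 3/2 ≈ 1.5000)
L(M) = 3*M/2
-18440/45783 + L(-72)/41136 = -18440/45783 + ((3/2)*(-72))/41136 = -18440*1/45783 - 108*1/41136 = -18440/45783 - 9/3428 = -63624367/156944124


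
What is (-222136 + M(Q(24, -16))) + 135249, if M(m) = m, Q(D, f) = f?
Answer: -86903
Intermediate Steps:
(-222136 + M(Q(24, -16))) + 135249 = (-222136 - 16) + 135249 = -222152 + 135249 = -86903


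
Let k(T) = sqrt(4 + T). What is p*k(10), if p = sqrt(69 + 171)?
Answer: 4*sqrt(210) ≈ 57.966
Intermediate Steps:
p = 4*sqrt(15) (p = sqrt(240) = 4*sqrt(15) ≈ 15.492)
p*k(10) = (4*sqrt(15))*sqrt(4 + 10) = (4*sqrt(15))*sqrt(14) = 4*sqrt(210)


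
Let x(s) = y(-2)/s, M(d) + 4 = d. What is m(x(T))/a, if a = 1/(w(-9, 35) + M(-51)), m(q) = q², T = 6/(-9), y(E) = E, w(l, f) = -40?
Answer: -855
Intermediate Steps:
M(d) = -4 + d
T = -⅔ (T = 6*(-⅑) = -⅔ ≈ -0.66667)
x(s) = -2/s
a = -1/95 (a = 1/(-40 + (-4 - 51)) = 1/(-40 - 55) = 1/(-95) = -1/95 ≈ -0.010526)
m(x(T))/a = (-2/(-⅔))²/(-1/95) = (-2*(-3/2))²*(-95) = 3²*(-95) = 9*(-95) = -855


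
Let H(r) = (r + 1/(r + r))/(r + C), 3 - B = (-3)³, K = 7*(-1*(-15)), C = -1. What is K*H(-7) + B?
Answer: 1965/16 ≈ 122.81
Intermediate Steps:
K = 105 (K = 7*15 = 105)
B = 30 (B = 3 - 1*(-3)³ = 3 - 1*(-27) = 3 + 27 = 30)
H(r) = (r + 1/(2*r))/(-1 + r) (H(r) = (r + 1/(r + r))/(r - 1) = (r + 1/(2*r))/(-1 + r))
K*H(-7) + B = 105*((½ + (-7)²)/((-7)*(-1 - 7))) + 30 = 105*(-⅐*(½ + 49)/(-8)) + 30 = 105*(-⅐*(-⅛)*99/2) + 30 = 105*(99/112) + 30 = 1485/16 + 30 = 1965/16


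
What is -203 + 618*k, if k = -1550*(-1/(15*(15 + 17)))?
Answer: 14341/8 ≈ 1792.6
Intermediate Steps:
k = 155/48 (k = -1550/((-15*32)) = -1550/(-480) = -1550*(-1/480) = 155/48 ≈ 3.2292)
-203 + 618*k = -203 + 618*(155/48) = -203 + 15965/8 = 14341/8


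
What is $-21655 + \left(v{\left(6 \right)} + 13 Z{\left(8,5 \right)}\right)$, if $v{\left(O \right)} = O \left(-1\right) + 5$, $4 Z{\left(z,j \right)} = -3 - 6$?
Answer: $- \frac{86741}{4} \approx -21685.0$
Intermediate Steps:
$Z{\left(z,j \right)} = - \frac{9}{4}$ ($Z{\left(z,j \right)} = \frac{-3 - 6}{4} = \frac{1}{4} \left(-9\right) = - \frac{9}{4}$)
$v{\left(O \right)} = 5 - O$ ($v{\left(O \right)} = - O + 5 = 5 - O$)
$-21655 + \left(v{\left(6 \right)} + 13 Z{\left(8,5 \right)}\right) = -21655 + \left(\left(5 - 6\right) + 13 \left(- \frac{9}{4}\right)\right) = -21655 + \left(\left(5 - 6\right) - \frac{117}{4}\right) = -21655 - \frac{121}{4} = - \frac{86741}{4}$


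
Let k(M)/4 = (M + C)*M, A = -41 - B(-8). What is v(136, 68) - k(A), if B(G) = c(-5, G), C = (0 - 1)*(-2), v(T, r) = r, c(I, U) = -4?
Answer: -5112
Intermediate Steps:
C = 2 (C = -1*(-2) = 2)
B(G) = -4
A = -37 (A = -41 - 1*(-4) = -41 + 4 = -37)
k(M) = 4*M*(2 + M) (k(M) = 4*((M + 2)*M) = 4*((2 + M)*M) = 4*(M*(2 + M)) = 4*M*(2 + M))
v(136, 68) - k(A) = 68 - 4*(-37)*(2 - 37) = 68 - 4*(-37)*(-35) = 68 - 1*5180 = 68 - 5180 = -5112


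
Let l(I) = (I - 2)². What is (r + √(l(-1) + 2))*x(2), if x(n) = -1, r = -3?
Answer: 3 - √11 ≈ -0.31662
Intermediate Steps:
l(I) = (-2 + I)²
(r + √(l(-1) + 2))*x(2) = (-3 + √((-2 - 1)² + 2))*(-1) = (-3 + √((-3)² + 2))*(-1) = (-3 + √(9 + 2))*(-1) = (-3 + √11)*(-1) = 3 - √11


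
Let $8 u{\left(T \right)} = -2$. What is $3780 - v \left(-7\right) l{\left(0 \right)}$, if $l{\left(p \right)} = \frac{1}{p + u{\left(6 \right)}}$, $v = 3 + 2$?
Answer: $3640$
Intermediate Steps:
$u{\left(T \right)} = - \frac{1}{4}$ ($u{\left(T \right)} = \frac{1}{8} \left(-2\right) = - \frac{1}{4}$)
$v = 5$
$l{\left(p \right)} = \frac{1}{- \frac{1}{4} + p}$ ($l{\left(p \right)} = \frac{1}{p - \frac{1}{4}} = \frac{1}{- \frac{1}{4} + p}$)
$3780 - v \left(-7\right) l{\left(0 \right)} = 3780 - 5 \left(-7\right) \frac{4}{-1 + 4 \cdot 0} = 3780 - - 35 \frac{4}{-1 + 0} = 3780 - - 35 \frac{4}{-1} = 3780 - - 35 \cdot 4 \left(-1\right) = 3780 - \left(-35\right) \left(-4\right) = 3780 - 140 = 3640$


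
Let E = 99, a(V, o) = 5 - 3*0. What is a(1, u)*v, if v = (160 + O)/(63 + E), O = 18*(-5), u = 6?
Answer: 175/81 ≈ 2.1605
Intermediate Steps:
a(V, o) = 5 (a(V, o) = 5 + 0 = 5)
O = -90
v = 35/81 (v = (160 - 90)/(63 + 99) = 70/162 = 70*(1/162) = 35/81 ≈ 0.43210)
a(1, u)*v = 5*(35/81) = 175/81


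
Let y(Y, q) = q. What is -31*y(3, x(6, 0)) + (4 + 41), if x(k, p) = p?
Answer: 45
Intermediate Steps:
-31*y(3, x(6, 0)) + (4 + 41) = -31*0 + (4 + 41) = 0 + 45 = 45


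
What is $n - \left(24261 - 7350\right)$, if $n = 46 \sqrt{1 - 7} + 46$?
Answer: $-16865 + 46 i \sqrt{6} \approx -16865.0 + 112.68 i$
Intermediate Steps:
$n = 46 + 46 i \sqrt{6}$ ($n = 46 \sqrt{-6} + 46 = 46 i \sqrt{6} + 46 = 46 + 46 i \sqrt{6} \approx 46.0 + 112.68 i$)
$n - \left(24261 - 7350\right) = \left(46 + 46 i \sqrt{6}\right) - \left(24261 - 7350\right) = \left(46 + 46 i \sqrt{6}\right) - 16911 = -16865 + 46 i \sqrt{6}$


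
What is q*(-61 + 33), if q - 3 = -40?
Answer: 1036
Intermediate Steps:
q = -37 (q = 3 - 40 = -37)
q*(-61 + 33) = -37*(-61 + 33) = -37*(-28) = 1036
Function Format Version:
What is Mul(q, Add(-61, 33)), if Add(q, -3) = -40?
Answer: 1036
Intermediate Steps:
q = -37 (q = Add(3, -40) = -37)
Mul(q, Add(-61, 33)) = Mul(-37, Add(-61, 33)) = Mul(-37, -28) = 1036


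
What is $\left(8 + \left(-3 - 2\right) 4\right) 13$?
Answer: $-156$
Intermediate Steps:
$\left(8 + \left(-3 - 2\right) 4\right) 13 = \left(8 - 20\right) 13 = \left(-12\right) 13 = -156$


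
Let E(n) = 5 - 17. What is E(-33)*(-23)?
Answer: 276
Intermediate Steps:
E(n) = -12
E(-33)*(-23) = -12*(-23) = 276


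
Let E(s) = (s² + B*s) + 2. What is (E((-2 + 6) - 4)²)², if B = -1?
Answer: 16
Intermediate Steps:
E(s) = 2 + s² - s (E(s) = (s² - s) + 2 = 2 + s² - s)
(E((-2 + 6) - 4)²)² = ((2 + ((-2 + 6) - 4)² - ((-2 + 6) - 4))²)² = ((2 + (4 - 4)² - (4 - 4))²)² = ((2 + 0² - 1*0)²)² = ((2 + 0 + 0)²)² = (2²)² = 4² = 16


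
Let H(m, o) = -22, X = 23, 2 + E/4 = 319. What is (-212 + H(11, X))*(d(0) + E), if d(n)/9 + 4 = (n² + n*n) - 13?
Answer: -260910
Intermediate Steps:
E = 1268 (E = -8 + 4*319 = -8 + 1276 = 1268)
d(n) = -153 + 18*n² (d(n) = -36 + 9*((n² + n*n) - 13) = -36 + 9*((n² + n²) - 13) = -36 + 9*(2*n² - 13) = -36 + 9*(-13 + 2*n²) = -36 + (-117 + 18*n²) = -153 + 18*n²)
(-212 + H(11, X))*(d(0) + E) = (-212 - 22)*((-153 + 18*0²) + 1268) = -234*((-153 + 18*0) + 1268) = -234*((-153 + 0) + 1268) = -234*(-153 + 1268) = -234*1115 = -260910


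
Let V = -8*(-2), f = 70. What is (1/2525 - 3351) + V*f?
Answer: -5633274/2525 ≈ -2231.0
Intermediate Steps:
V = 16
(1/2525 - 3351) + V*f = (1/2525 - 3351) + 16*70 = (1/2525 - 3351) + 1120 = -8461274/2525 + 1120 = -5633274/2525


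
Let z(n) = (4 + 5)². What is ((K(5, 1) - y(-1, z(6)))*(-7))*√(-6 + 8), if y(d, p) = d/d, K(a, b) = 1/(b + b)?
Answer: 7*√2/2 ≈ 4.9497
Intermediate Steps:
K(a, b) = 1/(2*b)
z(n) = 81 (z(n) = 9² = 81)
y(d, p) = 1
((K(5, 1) - y(-1, z(6)))*(-7))*√(-6 + 8) = (((½)/1 - 1*1)*(-7))*√(-6 + 8) = (((½)*1 - 1)*(-7))*√2 = ((½ - 1)*(-7))*√2 = (-½*(-7))*√2 = 7*√2/2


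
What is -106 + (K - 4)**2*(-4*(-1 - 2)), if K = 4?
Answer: -106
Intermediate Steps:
-106 + (K - 4)**2*(-4*(-1 - 2)) = -106 + (4 - 4)**2*(-4*(-1 - 2)) = -106 + 0**2*(-4*(-3)) = -106 + 0*12 = -106 + 0 = -106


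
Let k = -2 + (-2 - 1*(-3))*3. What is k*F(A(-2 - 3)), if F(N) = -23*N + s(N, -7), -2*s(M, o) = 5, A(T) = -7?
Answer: 317/2 ≈ 158.50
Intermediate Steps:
s(M, o) = -5/2 (s(M, o) = -1/2*5 = -5/2)
k = 1 (k = -2 + (-2 + 3)*3 = -2 + 1*3 = -2 + 3 = 1)
F(N) = -5/2 - 23*N (F(N) = -23*N - 5/2 = -5/2 - 23*N)
k*F(A(-2 - 3)) = 1*(-5/2 - 23*(-7)) = 1*(-5/2 + 161) = 1*(317/2) = 317/2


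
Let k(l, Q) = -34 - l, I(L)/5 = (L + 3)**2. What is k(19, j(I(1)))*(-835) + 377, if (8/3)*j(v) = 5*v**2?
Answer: 44632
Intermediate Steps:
I(L) = 5*(3 + L)**2 (I(L) = 5*(L + 3)**2 = 5*(3 + L)**2)
j(v) = 15*v**2/8 (j(v) = 3*(5*v**2)/8 = 15*v**2/8)
k(19, j(I(1)))*(-835) + 377 = (-34 - 1*19)*(-835) + 377 = (-34 - 19)*(-835) + 377 = -53*(-835) + 377 = 44255 + 377 = 44632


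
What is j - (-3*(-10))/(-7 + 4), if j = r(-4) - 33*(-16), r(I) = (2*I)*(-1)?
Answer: 546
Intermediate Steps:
r(I) = -2*I
j = 536 (j = -2*(-4) - 33*(-16) = 8 + 528 = 536)
j - (-3*(-10))/(-7 + 4) = 536 - (-3*(-10))/(-7 + 4) = 536 - 30/(-3) = 536 - 30*(-1)/3 = 536 - 1*(-10) = 536 + 10 = 546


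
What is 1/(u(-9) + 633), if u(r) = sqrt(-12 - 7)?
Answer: 633/400708 - I*sqrt(19)/400708 ≈ 0.0015797 - 1.0878e-5*I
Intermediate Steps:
u(r) = I*sqrt(19) (u(r) = sqrt(-19) = I*sqrt(19))
1/(u(-9) + 633) = 1/(I*sqrt(19) + 633) = 1/(633 + I*sqrt(19))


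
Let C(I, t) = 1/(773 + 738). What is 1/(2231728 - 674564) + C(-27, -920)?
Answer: 1558675/2352874804 ≈ 0.00066246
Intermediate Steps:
C(I, t) = 1/1511
1/(2231728 - 674564) + C(-27, -920) = 1/(2231728 - 674564) + 1/1511 = 1/1557164 + 1/1511 = 1558675/2352874804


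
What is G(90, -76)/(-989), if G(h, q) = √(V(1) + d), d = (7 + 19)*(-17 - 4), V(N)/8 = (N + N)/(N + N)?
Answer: -I*√538/989 ≈ -0.023453*I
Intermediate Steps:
V(N) = 8 (V(N) = 8*((N + N)/(N + N)) = 8*((2*N)/((2*N))) = 8*((2*N)*(1/(2*N))) = 8*1 = 8)
d = -546 (d = 26*(-21) = -546)
G(h, q) = I*√538 (G(h, q) = √(8 - 546) = √(-538) = I*√538)
G(90, -76)/(-989) = (I*√538)/(-989) = (I*√538)*(-1/989) = -I*√538/989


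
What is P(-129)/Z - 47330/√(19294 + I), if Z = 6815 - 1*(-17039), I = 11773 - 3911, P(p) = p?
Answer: -129/23854 - 23665*√6789/6789 ≈ -287.22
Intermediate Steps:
I = 7862
Z = 23854 (Z = 6815 + 17039 = 23854)
P(-129)/Z - 47330/√(19294 + I) = -129/23854 - 47330/√(19294 + 7862) = -129*1/23854 - 47330*√6789/13578 = -129/23854 - 47330*√6789/13578 = -129/23854 - 23665*√6789/6789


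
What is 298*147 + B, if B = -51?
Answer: 43755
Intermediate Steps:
298*147 + B = 298*147 - 51 = 43806 - 51 = 43755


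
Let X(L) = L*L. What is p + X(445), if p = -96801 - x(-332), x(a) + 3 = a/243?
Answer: 24598493/243 ≈ 1.0123e+5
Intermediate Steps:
X(L) = L²
x(a) = -3 + a/243
p = -23521582/243 (p = -96801 - (-3 + (1/243)*(-332)) = -96801 - (-3 - 332/243) = -96801 - 1*(-1061/243) = -96801 + 1061/243 = -23521582/243 ≈ -96797.)
p + X(445) = -23521582/243 + 445² = -23521582/243 + 198025 = 24598493/243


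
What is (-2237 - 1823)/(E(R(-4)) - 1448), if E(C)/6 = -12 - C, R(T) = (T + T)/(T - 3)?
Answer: 7105/2672 ≈ 2.6591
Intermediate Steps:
R(T) = 2*T/(-3 + T) (R(T) = (2*T)/(-3 + T) = 2*T/(-3 + T))
E(C) = -72 - 6*C (E(C) = 6*(-12 - C) = -72 - 6*C)
(-2237 - 1823)/(E(R(-4)) - 1448) = (-2237 - 1823)/((-72 - 12*(-4)/(-3 - 4)) - 1448) = -4060/((-72 - 12*(-4)/(-7)) - 1448) = -4060/((-72 - 12*(-4)*(-1)/7) - 1448) = -4060/((-72 - 6*8/7) - 1448) = -4060/((-72 - 48/7) - 1448) = -4060/(-552/7 - 1448) = -4060/(-10688/7) = -4060*(-7/10688) = 7105/2672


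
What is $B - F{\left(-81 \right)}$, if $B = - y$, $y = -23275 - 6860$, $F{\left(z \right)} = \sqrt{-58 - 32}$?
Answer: $30135 - 3 i \sqrt{10} \approx 30135.0 - 9.4868 i$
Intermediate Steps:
$F{\left(z \right)} = 3 i \sqrt{10}$ ($F{\left(z \right)} = \sqrt{-90} = 3 i \sqrt{10}$)
$y = -30135$ ($y = -23275 - 6860 = -30135$)
$B = 30135$ ($B = \left(-1\right) \left(-30135\right) = 30135$)
$B - F{\left(-81 \right)} = 30135 - 3 i \sqrt{10}$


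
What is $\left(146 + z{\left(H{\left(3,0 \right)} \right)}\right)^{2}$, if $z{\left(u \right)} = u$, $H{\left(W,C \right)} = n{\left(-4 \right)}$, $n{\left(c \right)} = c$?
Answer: $20164$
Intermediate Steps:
$H{\left(W,C \right)} = -4$
$\left(146 + z{\left(H{\left(3,0 \right)} \right)}\right)^{2} = \left(146 - 4\right)^{2} = 142^{2} = 20164$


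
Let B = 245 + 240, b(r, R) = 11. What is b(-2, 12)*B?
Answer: 5335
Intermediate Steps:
B = 485
b(-2, 12)*B = 11*485 = 5335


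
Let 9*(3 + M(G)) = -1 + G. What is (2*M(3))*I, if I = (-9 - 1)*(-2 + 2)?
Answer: 0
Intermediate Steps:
M(G) = -28/9 + G/9 (M(G) = -3 + (-1 + G)/9 = -3 + (-⅑ + G/9) = -28/9 + G/9)
I = 0 (I = -10*0 = 0)
(2*M(3))*I = (2*(-28/9 + (⅑)*3))*0 = (2*(-28/9 + ⅓))*0 = (2*(-25/9))*0 = -50/9*0 = 0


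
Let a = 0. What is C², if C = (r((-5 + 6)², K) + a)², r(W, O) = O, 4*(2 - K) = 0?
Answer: 16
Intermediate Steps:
K = 2 (K = 2 - ¼*0 = 2 + 0 = 2)
C = 4 (C = (2 + 0)² = 2² = 4)
C² = 4² = 16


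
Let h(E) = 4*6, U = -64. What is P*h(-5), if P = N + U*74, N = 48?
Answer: -112512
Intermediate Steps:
h(E) = 24
P = -4688 (P = 48 - 64*74 = 48 - 4736 = -4688)
P*h(-5) = -4688*24 = -112512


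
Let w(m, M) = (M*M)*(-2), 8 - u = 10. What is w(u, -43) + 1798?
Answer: -1900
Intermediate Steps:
u = -2 (u = 8 - 1*10 = 8 - 10 = -2)
w(m, M) = -2*M**2 (w(m, M) = M**2*(-2) = -2*M**2)
w(u, -43) + 1798 = -2*(-43)**2 + 1798 = -2*1849 + 1798 = -3698 + 1798 = -1900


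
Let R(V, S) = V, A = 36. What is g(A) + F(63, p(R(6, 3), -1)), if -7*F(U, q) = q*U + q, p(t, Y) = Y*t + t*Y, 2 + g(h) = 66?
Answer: 1216/7 ≈ 173.71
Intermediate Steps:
g(h) = 64 (g(h) = -2 + 66 = 64)
p(t, Y) = 2*Y*t (p(t, Y) = Y*t + Y*t = 2*Y*t)
F(U, q) = -q/7 - U*q/7 (F(U, q) = -(q*U + q)/7 = -(U*q + q)/7 = -(q + U*q)/7 = -q/7 - U*q/7)
g(A) + F(63, p(R(6, 3), -1)) = 64 - 2*(-1)*6*(1 + 63)/7 = 64 - ⅐*(-12)*64 = 64 + 768/7 = 1216/7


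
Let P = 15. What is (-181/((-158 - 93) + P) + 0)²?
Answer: 32761/55696 ≈ 0.58821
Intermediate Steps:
(-181/((-158 - 93) + P) + 0)² = (-181/((-158 - 93) + 15) + 0)² = (-181/(-251 + 15) + 0)² = (-181/(-236) + 0)² = (-181*(-1/236) + 0)² = (181/236 + 0)² = (181/236)² = 32761/55696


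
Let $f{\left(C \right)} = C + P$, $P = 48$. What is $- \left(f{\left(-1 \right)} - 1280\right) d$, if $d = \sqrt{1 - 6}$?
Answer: $1233 i \sqrt{5} \approx 2757.1 i$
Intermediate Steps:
$f{\left(C \right)} = 48 + C$ ($f{\left(C \right)} = C + 48 = 48 + C$)
$d = i \sqrt{5}$ ($d = \sqrt{-5} = i \sqrt{5} \approx 2.2361 i$)
$- \left(f{\left(-1 \right)} - 1280\right) d = - \left(\left(48 - 1\right) - 1280\right) i \sqrt{5} = - \left(47 - 1280\right) i \sqrt{5} = - \left(-1233\right) i \sqrt{5} = 1233 i \sqrt{5}$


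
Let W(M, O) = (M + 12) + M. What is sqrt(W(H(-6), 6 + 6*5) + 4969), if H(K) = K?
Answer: sqrt(4969) ≈ 70.491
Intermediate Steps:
W(M, O) = 12 + 2*M (W(M, O) = (12 + M) + M = 12 + 2*M)
sqrt(W(H(-6), 6 + 6*5) + 4969) = sqrt((12 + 2*(-6)) + 4969) = sqrt((12 - 12) + 4969) = sqrt(0 + 4969) = sqrt(4969)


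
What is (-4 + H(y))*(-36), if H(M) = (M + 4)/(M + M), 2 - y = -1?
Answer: 102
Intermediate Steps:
y = 3 (y = 2 - 1*(-1) = 2 + 1 = 3)
H(M) = (4 + M)/(2*M) (H(M) = (4 + M)/((2*M)) = (4 + M)*(1/(2*M)) = (4 + M)/(2*M))
(-4 + H(y))*(-36) = (-4 + (½)*(4 + 3)/3)*(-36) = (-4 + (½)*(⅓)*7)*(-36) = (-4 + 7/6)*(-36) = -17/6*(-36) = 102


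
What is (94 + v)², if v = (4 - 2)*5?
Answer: 10816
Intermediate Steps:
v = 10 (v = 2*5 = 10)
(94 + v)² = (94 + 10)² = 104² = 10816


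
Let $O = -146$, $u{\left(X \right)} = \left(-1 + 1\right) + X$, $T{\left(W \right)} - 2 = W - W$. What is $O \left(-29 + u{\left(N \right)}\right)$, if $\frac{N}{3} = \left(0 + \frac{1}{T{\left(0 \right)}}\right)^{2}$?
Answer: $\frac{8249}{2} \approx 4124.5$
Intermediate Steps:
$T{\left(W \right)} = 2$ ($T{\left(W \right)} = 2 + \left(W - W\right) = 2 + 0 = 2$)
$N = \frac{3}{4}$ ($N = 3 \left(0 + \frac{1}{2}\right)^{2} = \frac{3}{4} \approx 0.75$)
$u{\left(X \right)} = X$ ($u{\left(X \right)} = 0 + X = X$)
$O \left(-29 + u{\left(N \right)}\right) = - 146 \left(-29 + \frac{3}{4}\right) = \left(-146\right) \left(- \frac{113}{4}\right) = \frac{8249}{2}$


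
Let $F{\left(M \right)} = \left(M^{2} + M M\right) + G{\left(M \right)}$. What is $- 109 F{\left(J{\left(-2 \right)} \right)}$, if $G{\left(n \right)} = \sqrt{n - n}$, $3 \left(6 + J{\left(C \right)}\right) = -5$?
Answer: $- \frac{115322}{9} \approx -12814.0$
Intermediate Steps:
$J{\left(C \right)} = - \frac{23}{3}$ ($J{\left(C \right)} = -6 + \frac{1}{3} \left(-5\right) = -6 - \frac{5}{3} = - \frac{23}{3}$)
$G{\left(n \right)} = 0$ ($G{\left(n \right)} = \sqrt{0} = 0$)
$F{\left(M \right)} = 2 M^{2}$ ($F{\left(M \right)} = \left(M^{2} + M M\right) + 0 = \left(M^{2} + M^{2}\right) + 0 = 2 M^{2} + 0 = 2 M^{2}$)
$- 109 F{\left(J{\left(-2 \right)} \right)} = - 109 \cdot 2 \left(- \frac{23}{3}\right)^{2} = - 109 \cdot 2 \cdot \frac{529}{9} = \left(-109\right) \frac{1058}{9} = - \frac{115322}{9}$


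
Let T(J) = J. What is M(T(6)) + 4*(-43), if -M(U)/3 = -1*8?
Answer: -148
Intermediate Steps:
M(U) = 24 (M(U) = -(-3)*8 = -3*(-8) = 24)
M(T(6)) + 4*(-43) = 24 + 4*(-43) = 24 - 172 = -148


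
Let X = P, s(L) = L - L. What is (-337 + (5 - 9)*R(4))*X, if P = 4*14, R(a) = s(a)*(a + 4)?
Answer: -18872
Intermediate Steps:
s(L) = 0
R(a) = 0 (R(a) = 0*(a + 4) = 0*(4 + a) = 0)
P = 56
X = 56
(-337 + (5 - 9)*R(4))*X = (-337 + (5 - 9)*0)*56 = (-337 - 4*0)*56 = (-337 + 0)*56 = -337*56 = -18872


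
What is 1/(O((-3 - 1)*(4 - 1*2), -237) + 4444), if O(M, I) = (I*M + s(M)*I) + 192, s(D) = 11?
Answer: 1/3925 ≈ 0.00025478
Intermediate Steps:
O(M, I) = 192 + 11*I + I*M (O(M, I) = (I*M + 11*I) + 192 = (11*I + I*M) + 192 = 192 + 11*I + I*M)
1/(O((-3 - 1)*(4 - 1*2), -237) + 4444) = 1/((192 + 11*(-237) - 237*(-3 - 1)*(4 - 1*2)) + 4444) = 1/((192 - 2607 - (-948)*(4 - 2)) + 4444) = 1/((192 - 2607 - (-948)*2) + 4444) = 1/((192 - 2607 - 237*(-8)) + 4444) = 1/((192 - 2607 + 1896) + 4444) = 1/(-519 + 4444) = 1/3925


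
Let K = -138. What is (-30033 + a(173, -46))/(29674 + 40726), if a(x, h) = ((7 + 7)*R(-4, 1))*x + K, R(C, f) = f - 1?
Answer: -30171/70400 ≈ -0.42857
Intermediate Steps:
R(C, f) = -1 + f
a(x, h) = -138 (a(x, h) = ((7 + 7)*(-1 + 1))*x - 138 = (14*0)*x - 138 = 0*x - 138 = 0 - 138 = -138)
(-30033 + a(173, -46))/(29674 + 40726) = (-30033 - 138)/(29674 + 40726) = -30171/70400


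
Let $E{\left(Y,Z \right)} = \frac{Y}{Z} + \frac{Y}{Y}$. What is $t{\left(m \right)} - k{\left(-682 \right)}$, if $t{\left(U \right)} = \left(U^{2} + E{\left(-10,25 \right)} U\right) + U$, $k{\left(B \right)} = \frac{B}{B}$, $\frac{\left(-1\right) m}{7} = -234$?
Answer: $\frac{13428319}{5} \approx 2.6857 \cdot 10^{6}$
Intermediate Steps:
$m = 1638$ ($m = \left(-7\right) \left(-234\right) = 1638$)
$E{\left(Y,Z \right)} = 1 + \frac{Y}{Z}$ ($E{\left(Y,Z \right)} = \frac{Y}{Z} + 1 = 1 + \frac{Y}{Z}$)
$k{\left(B \right)} = 1$
$t{\left(U \right)} = U^{2} + \frac{8 U}{5}$ ($t{\left(U \right)} = \left(U^{2} + \frac{-10 + 25}{25} U\right) + U = \left(U^{2} + \frac{1}{25} \cdot 15 U\right) + U = \left(U^{2} + \frac{3 U}{5}\right) + U = U^{2} + \frac{8 U}{5}$)
$t{\left(m \right)} - k{\left(-682 \right)} = \frac{1}{5} \cdot 1638 \left(8 + 5 \cdot 1638\right) - 1 = \frac{1}{5} \cdot 1638 \left(8 + 8190\right) - 1 = \frac{1}{5} \cdot 1638 \cdot 8198 - 1 = \frac{13428324}{5} - 1 = \frac{13428319}{5}$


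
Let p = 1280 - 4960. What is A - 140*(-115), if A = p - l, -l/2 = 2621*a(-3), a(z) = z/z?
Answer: 17662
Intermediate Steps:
a(z) = 1
l = -5242 ≈ -5242.0
p = -3680
A = 1562 (A = -3680 - 1*(-5242) = -3680 + 5242 = 1562)
A - 140*(-115) = 1562 - 140*(-115) = 1562 + 16100 = 17662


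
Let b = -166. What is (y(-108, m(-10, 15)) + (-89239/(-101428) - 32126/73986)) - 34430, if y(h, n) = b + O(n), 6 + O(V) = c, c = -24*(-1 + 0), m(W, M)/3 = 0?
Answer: -129739340985949/3752126004 ≈ -34578.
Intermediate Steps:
m(W, M) = 0 (m(W, M) = 3*0 = 0)
c = 24 (c = -24*(-1) = -4*(-6) = 24)
O(V) = 18 (O(V) = -6 + 24 = 18)
y(h, n) = -148 (y(h, n) = -166 + 18 = -148)
(y(-108, m(-10, 15)) + (-89239/(-101428) - 32126/73986)) - 34430 = (-148 + (-89239/(-101428) - 32126/73986)) - 34430 = (-148 + (-89239*(-1/101428) - 32126*1/73986)) - 34430 = (-148 + (89239/101428 - 16063/36993)) - 34430 = (-148 + 1671980363/3752126004) - 34430 = -553642668229/3752126004 - 34430 = -129739340985949/3752126004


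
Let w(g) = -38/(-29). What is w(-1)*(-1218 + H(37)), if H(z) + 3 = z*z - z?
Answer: 4218/29 ≈ 145.45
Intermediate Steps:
w(g) = 38/29 (w(g) = -38*(-1/29) = 38/29)
H(z) = -3 + z² - z (H(z) = -3 + (z*z - z) = -3 + (z² - z) = -3 + z² - z)
w(-1)*(-1218 + H(37)) = 38*(-1218 + (-3 + 37² - 1*37))/29 = 38*(-1218 + (-3 + 1369 - 37))/29 = 38*(-1218 + 1329)/29 = (38/29)*111 = 4218/29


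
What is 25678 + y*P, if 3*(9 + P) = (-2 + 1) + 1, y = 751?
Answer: 18919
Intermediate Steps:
P = -9 (P = -9 + ((-2 + 1) + 1)/3 = -9 + (-1 + 1)/3 = -9 + (1/3)*0 = -9 + 0 = -9)
25678 + y*P = 25678 + 751*(-9) = 25678 - 6759 = 18919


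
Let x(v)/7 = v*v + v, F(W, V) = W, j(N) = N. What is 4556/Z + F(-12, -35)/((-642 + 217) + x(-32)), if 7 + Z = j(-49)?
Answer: -2475103/30422 ≈ -81.359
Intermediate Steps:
Z = -56 (Z = -7 - 49 = -56)
x(v) = 7*v + 7*v² (x(v) = 7*(v*v + v) = 7*(v² + v) = 7*(v + v²) = 7*v + 7*v²)
4556/Z + F(-12, -35)/((-642 + 217) + x(-32)) = 4556/(-56) - 12/((-642 + 217) + 7*(-32)*(1 - 32)) = 4556*(-1/56) - 12/(-425 + 7*(-32)*(-31)) = -1139/14 - 12/(-425 + 6944) = -1139/14 - 12/6519 = -1139/14 - 12*1/6519 = -1139/14 - 4/2173 = -2475103/30422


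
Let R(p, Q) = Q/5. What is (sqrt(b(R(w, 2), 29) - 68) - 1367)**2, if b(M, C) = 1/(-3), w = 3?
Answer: (4101 - I*sqrt(615))**2/9 ≈ 1.8686e+6 - 22600.0*I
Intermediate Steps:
R(p, Q) = Q/5 (R(p, Q) = Q*(1/5) = Q/5)
b(M, C) = -1/3
(sqrt(b(R(w, 2), 29) - 68) - 1367)**2 = (sqrt(-1/3 - 68) - 1367)**2 = (sqrt(-205/3) - 1367)**2 = (I*sqrt(615)/3 - 1367)**2 = (-1367 + I*sqrt(615)/3)**2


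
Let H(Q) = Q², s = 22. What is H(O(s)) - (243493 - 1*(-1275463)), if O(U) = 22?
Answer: -1518472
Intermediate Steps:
H(O(s)) - (243493 - 1*(-1275463)) = 22² - (243493 - 1*(-1275463)) = 484 - (243493 + 1275463) = 484 - 1*1518956 = 484 - 1518956 = -1518472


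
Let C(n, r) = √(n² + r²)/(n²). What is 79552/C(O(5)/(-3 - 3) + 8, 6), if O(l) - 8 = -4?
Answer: 9625792*√202/303 ≈ 4.5151e+5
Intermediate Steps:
O(l) = 4 (O(l) = 8 - 4 = 4)
C(n, r) = √(n² + r²)/n²
79552/C(O(5)/(-3 - 3) + 8, 6) = 79552/((√((4/(-3 - 3) + 8)² + 6²)/(4/(-3 - 3) + 8)²)) = 79552/((√((4/(-6) + 8)² + 36)/(4/(-6) + 8)²)) = 79552/((√((4*(-⅙) + 8)² + 36)/(4*(-⅙) + 8)²)) = 79552/((√((-⅔ + 8)² + 36)/(-⅔ + 8)²)) = 79552/((√((22/3)² + 36)/(22/3)²)) = 79552/((9*√(484/9 + 36)/484)) = 79552/((9*√(808/9)/484)) = 79552/((9*(2*√202/3)/484)) = 79552/((3*√202/242)) = 79552*(121*√202/303) = 9625792*√202/303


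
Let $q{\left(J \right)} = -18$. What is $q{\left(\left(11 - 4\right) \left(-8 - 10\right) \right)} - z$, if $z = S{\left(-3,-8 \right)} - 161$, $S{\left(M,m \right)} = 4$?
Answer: $139$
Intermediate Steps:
$z = -157$ ($z = 4 - 161 = -157$)
$q{\left(\left(11 - 4\right) \left(-8 - 10\right) \right)} - z = -18 - -157 = -18 + 157 = 139$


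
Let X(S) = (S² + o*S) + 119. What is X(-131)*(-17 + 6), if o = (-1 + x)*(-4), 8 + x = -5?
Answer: -109384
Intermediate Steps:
x = -13 (x = -8 - 5 = -13)
o = 56 (o = (-1 - 13)*(-4) = -14*(-4) = 56)
X(S) = 119 + S² + 56*S (X(S) = (S² + 56*S) + 119 = 119 + S² + 56*S)
X(-131)*(-17 + 6) = (119 + (-131)² + 56*(-131))*(-17 + 6) = (119 + 17161 - 7336)*(-11) = 9944*(-11) = -109384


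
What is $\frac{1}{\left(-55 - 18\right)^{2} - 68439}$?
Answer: $- \frac{1}{63110} \approx -1.5845 \cdot 10^{-5}$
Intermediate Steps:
$\frac{1}{\left(-55 - 18\right)^{2} - 68439} = \frac{1}{\left(-73\right)^{2} - 68439} = \frac{1}{5329 - 68439} = \frac{1}{-63110} = - \frac{1}{63110}$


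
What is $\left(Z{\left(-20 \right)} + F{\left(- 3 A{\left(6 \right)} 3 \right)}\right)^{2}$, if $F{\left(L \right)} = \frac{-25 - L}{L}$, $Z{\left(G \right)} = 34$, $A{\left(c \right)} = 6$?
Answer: $\frac{3265249}{2916} \approx 1119.8$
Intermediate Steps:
$F{\left(L \right)} = \frac{-25 - L}{L}$
$\left(Z{\left(-20 \right)} + F{\left(- 3 A{\left(6 \right)} 3 \right)}\right)^{2} = \left(34 + \frac{-25 - \left(-3\right) 6 \cdot 3}{\left(-3\right) 6 \cdot 3}\right)^{2} = \left(34 + \frac{-25 - \left(-18\right) 3}{\left(-18\right) 3}\right)^{2} = \left(34 + \frac{-25 - -54}{-54}\right)^{2} = \left(34 - \frac{-25 + 54}{54}\right)^{2} = \left(34 - \frac{29}{54}\right)^{2} = \left(\frac{1807}{54}\right)^{2} = \frac{3265249}{2916}$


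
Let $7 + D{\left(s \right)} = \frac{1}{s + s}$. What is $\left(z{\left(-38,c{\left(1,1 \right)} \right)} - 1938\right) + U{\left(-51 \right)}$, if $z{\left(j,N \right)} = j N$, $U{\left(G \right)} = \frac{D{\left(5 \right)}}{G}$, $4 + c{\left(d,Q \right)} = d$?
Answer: $- \frac{310057}{170} \approx -1823.9$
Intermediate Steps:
$c{\left(d,Q \right)} = -4 + d$
$D{\left(s \right)} = -7 + \frac{1}{2 s}$ ($D{\left(s \right)} = -7 + \frac{1}{s + s} = -7 + \frac{1}{2 s}$)
$U{\left(G \right)} = - \frac{69}{10 G}$ ($U{\left(G \right)} = \frac{-7 + \frac{1}{2 \cdot 5}}{G} = \frac{-7 + \frac{1}{2} \cdot \frac{1}{5}}{G} = \frac{-7 + \frac{1}{10}}{G} = - \frac{69}{10 G}$)
$z{\left(j,N \right)} = N j$
$\left(z{\left(-38,c{\left(1,1 \right)} \right)} - 1938\right) + U{\left(-51 \right)} = \left(\left(-4 + 1\right) \left(-38\right) - 1938\right) - \frac{69}{10 \left(-51\right)} = \left(\left(-3\right) \left(-38\right) - 1938\right) - - \frac{23}{170} = \left(114 - 1938\right) + \frac{23}{170} = -1824 + \frac{23}{170} = - \frac{310057}{170}$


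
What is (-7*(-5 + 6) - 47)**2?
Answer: 2916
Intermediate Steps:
(-7*(-5 + 6) - 47)**2 = (-7 - 47)**2 = (-54)**2 = 2916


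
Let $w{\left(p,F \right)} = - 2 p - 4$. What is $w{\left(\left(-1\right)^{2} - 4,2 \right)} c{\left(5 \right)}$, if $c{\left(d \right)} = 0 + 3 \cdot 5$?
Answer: $30$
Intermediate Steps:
$c{\left(d \right)} = 15$ ($c{\left(d \right)} = 0 + 15 = 15$)
$w{\left(p,F \right)} = -4 - 2 p$
$w{\left(\left(-1\right)^{2} - 4,2 \right)} c{\left(5 \right)} = \left(-4 - 2 \left(\left(-1\right)^{2} - 4\right)\right) 15 = \left(-4 - 2 \left(1 - 4\right)\right) 15 = \left(-4 - -6\right) 15 = \left(-4 + 6\right) 15 = 2 \cdot 15 = 30$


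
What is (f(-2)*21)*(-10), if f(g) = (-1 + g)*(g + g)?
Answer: -2520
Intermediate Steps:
f(g) = 2*g*(-1 + g) (f(g) = (-1 + g)*(2*g) = 2*g*(-1 + g))
(f(-2)*21)*(-10) = ((2*(-2)*(-1 - 2))*21)*(-10) = ((2*(-2)*(-3))*21)*(-10) = (12*21)*(-10) = 252*(-10) = -2520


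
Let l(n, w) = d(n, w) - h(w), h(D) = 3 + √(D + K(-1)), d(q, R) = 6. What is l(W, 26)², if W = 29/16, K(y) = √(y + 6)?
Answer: (3 - √(26 + √5))² ≈ 5.3535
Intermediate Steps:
K(y) = √(6 + y)
W = 29/16 (W = 29*(1/16) = 29/16 ≈ 1.8125)
h(D) = 3 + √(D + √5) (h(D) = 3 + √(D + √(6 - 1)) = 3 + √(D + √5))
l(n, w) = 3 - √(w + √5) (l(n, w) = 6 - (3 + √(w + √5)) = 6 + (-3 - √(w + √5)) = 3 - √(w + √5))
l(W, 26)² = (3 - √(26 + √5))²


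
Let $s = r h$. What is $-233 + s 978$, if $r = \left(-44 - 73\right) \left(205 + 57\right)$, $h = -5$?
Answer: $149897827$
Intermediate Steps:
$r = -30654$ ($r = \left(-117\right) 262 = -30654$)
$s = 153270$ ($s = \left(-30654\right) \left(-5\right) = 153270$)
$-233 + s 978 = -233 + 153270 \cdot 978 = -233 + 149898060 = 149897827$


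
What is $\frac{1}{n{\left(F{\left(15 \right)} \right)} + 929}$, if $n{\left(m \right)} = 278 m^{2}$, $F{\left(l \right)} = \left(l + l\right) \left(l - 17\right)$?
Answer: $\frac{1}{1001729} \approx 9.9827 \cdot 10^{-7}$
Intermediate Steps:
$F{\left(l \right)} = 2 l \left(-17 + l\right)$
$\frac{1}{n{\left(F{\left(15 \right)} \right)} + 929} = \frac{1}{278 \left(2 \cdot 15 \left(-17 + 15\right)\right)^{2} + 929} = \frac{1}{278 \left(2 \cdot 15 \left(-2\right)\right)^{2} + 929} = \frac{1}{278 \left(-60\right)^{2} + 929} = \frac{1}{278 \cdot 3600 + 929} = \frac{1}{1000800 + 929} = \frac{1}{1001729}$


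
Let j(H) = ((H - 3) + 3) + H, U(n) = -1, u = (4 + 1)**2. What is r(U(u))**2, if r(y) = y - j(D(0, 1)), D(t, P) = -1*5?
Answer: 81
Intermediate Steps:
D(t, P) = -5
u = 25 (u = 5**2 = 25)
j(H) = 2*H (j(H) = ((-3 + H) + 3) + H = H + H = 2*H)
r(y) = 10 + y (r(y) = y - 2*(-5) = y - 1*(-10) = y + 10 = 10 + y)
r(U(u))**2 = (10 - 1)**2 = 9**2 = 81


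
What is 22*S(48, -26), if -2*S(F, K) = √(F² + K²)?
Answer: -22*√745 ≈ -600.48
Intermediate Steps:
S(F, K) = -√(F² + K²)/2
22*S(48, -26) = 22*(-√(48² + (-26)²)/2) = 22*(-√(2304 + 676)/2) = 22*(-√745) = -22*√745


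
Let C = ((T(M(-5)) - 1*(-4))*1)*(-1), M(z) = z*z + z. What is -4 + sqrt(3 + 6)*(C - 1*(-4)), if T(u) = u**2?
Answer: -1204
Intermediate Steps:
M(z) = z + z**2 (M(z) = z**2 + z = z + z**2)
C = -404 (C = (((-5*(1 - 5))**2 - 1*(-4))*1)*(-1) = (((-5*(-4))**2 + 4)*1)*(-1) = ((20**2 + 4)*1)*(-1) = ((400 + 4)*1)*(-1) = (404*1)*(-1) = 404*(-1) = -404)
-4 + sqrt(3 + 6)*(C - 1*(-4)) = -4 + sqrt(3 + 6)*(-404 - 1*(-4)) = -4 + sqrt(9)*(-404 + 4) = -4 + 3*(-400) = -4 - 1200 = -1204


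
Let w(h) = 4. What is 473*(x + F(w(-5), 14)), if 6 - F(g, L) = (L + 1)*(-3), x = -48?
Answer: 1419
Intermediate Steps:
F(g, L) = 9 + 3*L (F(g, L) = 6 - (L + 1)*(-3) = 6 - (1 + L)*(-3) = 6 - (-3 - 3*L) = 6 + (3 + 3*L) = 9 + 3*L)
473*(x + F(w(-5), 14)) = 473*(-48 + (9 + 3*14)) = 473*(-48 + (9 + 42)) = 473*(-48 + 51) = 473*3 = 1419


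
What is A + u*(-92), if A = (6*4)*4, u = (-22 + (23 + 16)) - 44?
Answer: 2580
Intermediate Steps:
u = -27 (u = (-22 + 39) - 44 = 17 - 44 = -27)
A = 96 (A = 24*4 = 96)
A + u*(-92) = 96 - 27*(-92) = 96 + 2484 = 2580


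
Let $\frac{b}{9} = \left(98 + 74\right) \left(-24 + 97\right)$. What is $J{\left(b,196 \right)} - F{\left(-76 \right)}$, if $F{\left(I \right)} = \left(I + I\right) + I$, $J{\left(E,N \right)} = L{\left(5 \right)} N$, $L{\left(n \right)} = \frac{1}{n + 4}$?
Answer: $\frac{2248}{9} \approx 249.78$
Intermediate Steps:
$L{\left(n \right)} = \frac{1}{4 + n}$
$b = 113004$ ($b = 9 \left(98 + 74\right) \left(-24 + 97\right) = 9 \cdot 172 \cdot 73 = 9 \cdot 12556 = 113004$)
$J{\left(E,N \right)} = \frac{N}{9}$ ($J{\left(E,N \right)} = \frac{N}{4 + 5} = \frac{N}{9}$)
$F{\left(I \right)} = 3 I$ ($F{\left(I \right)} = 2 I + I = 3 I$)
$J{\left(b,196 \right)} - F{\left(-76 \right)} = \frac{1}{9} \cdot 196 - 3 \left(-76\right) = \frac{196}{9} - -228 = \frac{196}{9} + 228 = \frac{2248}{9}$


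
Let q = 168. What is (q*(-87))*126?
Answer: -1841616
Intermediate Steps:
(q*(-87))*126 = (168*(-87))*126 = -14616*126 = -1841616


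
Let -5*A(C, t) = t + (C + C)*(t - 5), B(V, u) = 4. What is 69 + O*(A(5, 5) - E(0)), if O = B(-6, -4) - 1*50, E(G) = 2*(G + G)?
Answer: 115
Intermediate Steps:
E(G) = 4*G (E(G) = 2*(2*G) = 4*G)
O = -46 (O = 4 - 1*50 = 4 - 50 = -46)
A(C, t) = -t/5 - 2*C*(-5 + t)/5 (A(C, t) = -(t + (C + C)*(t - 5))/5 = -(t + (2*C)*(-5 + t))/5 = -(t + 2*C*(-5 + t))/5 = -t/5 - 2*C*(-5 + t)/5)
69 + O*(A(5, 5) - E(0)) = 69 - 46*((2*5 - ⅕*5 - ⅖*5*5) - 4*0) = 69 - 46*((10 - 1 - 10) - 1*0) = 69 - 46*(-1 + 0) = 69 - 46*(-1) = 69 + 46 = 115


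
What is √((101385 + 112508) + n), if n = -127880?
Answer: 3*√9557 ≈ 293.28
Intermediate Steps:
√((101385 + 112508) + n) = √((101385 + 112508) - 127880) = √(213893 - 127880) = √86013 = 3*√9557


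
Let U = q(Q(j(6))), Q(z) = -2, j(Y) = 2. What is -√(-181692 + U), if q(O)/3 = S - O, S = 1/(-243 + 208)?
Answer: -3*I*√24729495/35 ≈ -426.25*I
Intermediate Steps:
S = -1/35 (S = 1/(-35) = -1/35 ≈ -0.028571)
q(O) = -3/35 - 3*O (q(O) = 3*(-1/35 - O) = -3/35 - 3*O)
U = 207/35 (U = -3/35 - 3*(-2) = -3/35 + 6 = 207/35 ≈ 5.9143)
-√(-181692 + U) = -√(-181692 + 207/35) = -√(-6359013/35) = -3*I*√24729495/35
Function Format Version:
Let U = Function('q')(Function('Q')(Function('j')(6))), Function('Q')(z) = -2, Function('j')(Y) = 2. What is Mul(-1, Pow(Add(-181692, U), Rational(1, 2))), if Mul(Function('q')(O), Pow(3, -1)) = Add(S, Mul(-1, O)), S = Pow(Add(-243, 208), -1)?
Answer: Mul(Rational(-3, 35), I, Pow(24729495, Rational(1, 2))) ≈ Mul(-426.25, I)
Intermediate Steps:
S = Rational(-1, 35) (S = Pow(-35, -1) = Rational(-1, 35) ≈ -0.028571)
Function('q')(O) = Add(Rational(-3, 35), Mul(-3, O)) (Function('q')(O) = Mul(3, Add(Rational(-1, 35), Mul(-1, O))) = Add(Rational(-3, 35), Mul(-3, O)))
U = Rational(207, 35) (U = Add(Rational(-3, 35), Mul(-3, -2)) = Add(Rational(-3, 35), 6) = Rational(207, 35) ≈ 5.9143)
Mul(-1, Pow(Add(-181692, U), Rational(1, 2))) = Mul(-1, Pow(Add(-181692, Rational(207, 35)), Rational(1, 2))) = Mul(-1, Pow(Rational(-6359013, 35), Rational(1, 2))) = Mul(-1, Mul(Rational(3, 35), I, Pow(24729495, Rational(1, 2)))) = Mul(Rational(-3, 35), I, Pow(24729495, Rational(1, 2)))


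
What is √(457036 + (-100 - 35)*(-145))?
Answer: √476611 ≈ 690.37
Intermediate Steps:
√(457036 + (-100 - 35)*(-145)) = √(457036 - 135*(-145)) = √(457036 + 19575) = √476611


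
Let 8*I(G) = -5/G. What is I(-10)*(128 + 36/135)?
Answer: 481/60 ≈ 8.0167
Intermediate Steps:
I(G) = -5/(8*G) (I(G) = (-5/G)/8 = -5/(8*G))
I(-10)*(128 + 36/135) = (-5/8/(-10))*(128 + 36/135) = (-5/8*(-1/10))*(128 + 36*(1/135)) = (128 + 4/15)/16 = (1/16)*(1924/15) = 481/60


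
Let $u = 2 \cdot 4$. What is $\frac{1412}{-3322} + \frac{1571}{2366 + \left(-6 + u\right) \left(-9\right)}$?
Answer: $\frac{951743}{3900028} \approx 0.24404$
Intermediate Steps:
$u = 8$
$\frac{1412}{-3322} + \frac{1571}{2366 + \left(-6 + u\right) \left(-9\right)} = \frac{1412}{-3322} + \frac{1571}{2366 + \left(-6 + 8\right) \left(-9\right)} = 1412 \left(- \frac{1}{3322}\right) + \frac{1571}{2366 + 2 \left(-9\right)} = - \frac{706}{1661} + \frac{1571}{2366 - 18} = - \frac{706}{1661} + \frac{1571}{2348} = \frac{951743}{3900028}$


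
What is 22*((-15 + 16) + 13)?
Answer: 308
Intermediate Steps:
22*((-15 + 16) + 13) = 22*(1 + 13) = 22*14 = 308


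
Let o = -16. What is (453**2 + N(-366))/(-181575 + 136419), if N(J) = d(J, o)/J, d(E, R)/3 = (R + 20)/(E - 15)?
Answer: -4769262371/1049470596 ≈ -4.5444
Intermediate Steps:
d(E, R) = 3*(20 + R)/(-15 + E) (d(E, R) = 3*((R + 20)/(E - 15)) = 3*((20 + R)/(-15 + E)) = 3*(20 + R)/(-15 + E))
N(J) = 12/(J*(-15 + J)) (N(J) = (3*(20 - 16)/(-15 + J))/J = (3*4/(-15 + J))/J = (12/(-15 + J))/J = 12/(J*(-15 + J)))
(453**2 + N(-366))/(-181575 + 136419) = (453**2 + 12/(-366*(-15 - 366)))/(-181575 + 136419) = (205209 + 12*(-1/366)/(-381))/(-45156) = (205209 + 12*(-1/366)*(-1/381))*(-1/45156) = (205209 + 2/23241)*(-1/45156) = (4769262371/23241)*(-1/45156) = -4769262371/1049470596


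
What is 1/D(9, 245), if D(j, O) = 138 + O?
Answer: 1/383 ≈ 0.0026110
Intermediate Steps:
1/D(9, 245) = 1/(138 + 245) = 1/383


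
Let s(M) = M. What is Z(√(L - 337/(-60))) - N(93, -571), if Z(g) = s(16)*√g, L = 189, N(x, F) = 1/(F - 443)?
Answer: 1/1014 + 8*√2*15^(¾)*11677^(¼)/15 ≈ 59.762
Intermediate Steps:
N(x, F) = 1/(-443 + F)
Z(g) = 16*√g
Z(√(L - 337/(-60))) - N(93, -571) = 16*√(√(189 - 337/(-60))) - 1/(-443 - 571) = 16*√(√(189 - 337*(-1/60))) - 1/(-1014) = 16*√(√(189 + 337/60)) - 1*(-1/1014) = 16*√(√(11677/60)) + 1/1014 = 16*√(√175155/30) + 1/1014 = 16*(√2*15^(¾)*11677^(¼)/30) + 1/1014 = 8*√2*15^(¾)*11677^(¼)/15 + 1/1014 = 1/1014 + 8*√2*15^(¾)*11677^(¼)/15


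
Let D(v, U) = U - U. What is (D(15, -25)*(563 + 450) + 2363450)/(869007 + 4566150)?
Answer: 2363450/5435157 ≈ 0.43484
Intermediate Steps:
D(v, U) = 0
(D(15, -25)*(563 + 450) + 2363450)/(869007 + 4566150) = (0*(563 + 450) + 2363450)/(869007 + 4566150) = (0*1013 + 2363450)/5435157 = (0 + 2363450)*(1/5435157) = 2363450*(1/5435157) = 2363450/5435157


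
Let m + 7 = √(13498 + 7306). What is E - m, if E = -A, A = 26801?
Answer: -26794 - 2*√5201 ≈ -26938.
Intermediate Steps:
E = -26801 (E = -1*26801 = -26801)
m = -7 + 2*√5201 (m = -7 + √(13498 + 7306) = -7 + √20804 = -7 + 2*√5201 ≈ 137.24)
E - m = -26801 - (-7 + 2*√5201) = -26801 + (7 - 2*√5201) = -26794 - 2*√5201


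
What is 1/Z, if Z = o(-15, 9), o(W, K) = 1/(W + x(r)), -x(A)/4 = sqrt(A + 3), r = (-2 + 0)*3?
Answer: -15 - 4*I*sqrt(3) ≈ -15.0 - 6.9282*I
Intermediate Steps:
r = -6 (r = -2*3 = -6)
x(A) = -4*sqrt(3 + A) (x(A) = -4*sqrt(A + 3) = -4*sqrt(3 + A))
o(W, K) = 1/(W - 4*I*sqrt(3)) (o(W, K) = 1/(W - 4*sqrt(3 - 6)) = 1/(W - 4*I*sqrt(3)))
Z = 1/(-15 - 4*I*sqrt(3)) ≈ -0.054945 + 0.025378*I
1/Z = 1/(I/(-15*I + 4*sqrt(3))) = -I*(-15*I + 4*sqrt(3))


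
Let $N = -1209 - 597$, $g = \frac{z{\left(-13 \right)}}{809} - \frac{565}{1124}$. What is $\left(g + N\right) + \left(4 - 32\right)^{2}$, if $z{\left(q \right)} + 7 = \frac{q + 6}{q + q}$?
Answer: $- \frac{12087212831}{11821108} \approx -1022.5$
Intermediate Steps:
$z{\left(q \right)} = -7 + \frac{6 + q}{2 q}$ ($z{\left(q \right)} = -7 + \frac{q + 6}{q + q} = -7 + \frac{6 + q}{2 q}$)
$g = - \frac{6040455}{11821108}$ ($g = \frac{- \frac{13}{2} + \frac{3}{-13}}{809} - \frac{565}{1124} = \left(- \frac{13}{2} + 3 \left(- \frac{1}{13}\right)\right) \frac{1}{809} - \frac{565}{1124} = \left(- \frac{13}{2} - \frac{3}{13}\right) \frac{1}{809} - \frac{565}{1124} = \left(- \frac{175}{26}\right) \frac{1}{809} - \frac{565}{1124} = - \frac{175}{21034} - \frac{565}{1124} = - \frac{6040455}{11821108} \approx -0.51099$)
$N = -1806$
$\left(g + N\right) + \left(4 - 32\right)^{2} = \left(- \frac{6040455}{11821108} - 1806\right) + \left(4 - 32\right)^{2} = - \frac{21354961503}{11821108} + \left(4 - 32\right)^{2} = - \frac{21354961503}{11821108} + \left(-28\right)^{2} = - \frac{21354961503}{11821108} + 784 = - \frac{12087212831}{11821108}$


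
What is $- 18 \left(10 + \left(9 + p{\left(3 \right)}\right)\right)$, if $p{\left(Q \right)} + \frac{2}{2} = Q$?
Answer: $-378$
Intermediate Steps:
$p{\left(Q \right)} = -1 + Q$
$- 18 \left(10 + \left(9 + p{\left(3 \right)}\right)\right) = - 18 \left(10 + \left(9 + \left(-1 + 3\right)\right)\right) = - 18 \left(10 + \left(9 + 2\right)\right) = - 18 \left(10 + 11\right) = \left(-18\right) 21 = -378$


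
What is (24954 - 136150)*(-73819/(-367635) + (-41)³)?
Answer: 2817450668587136/367635 ≈ 7.6637e+9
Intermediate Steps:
(24954 - 136150)*(-73819/(-367635) + (-41)³) = -111196*(-73819*(-1/367635) - 68921) = -111196*(73819/367635 - 68921) = -111196*(-25337698016/367635) = 2817450668587136/367635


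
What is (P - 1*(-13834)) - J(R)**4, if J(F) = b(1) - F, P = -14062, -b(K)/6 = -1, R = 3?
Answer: -309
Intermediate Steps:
b(K) = 6 (b(K) = -6*(-1) = 6)
J(F) = 6 - F
(P - 1*(-13834)) - J(R)**4 = (-14062 - 1*(-13834)) - (6 - 1*3)**4 = (-14062 + 13834) - (6 - 3)**4 = -228 - 1*3**4 = -228 - 1*81 = -228 - 81 = -309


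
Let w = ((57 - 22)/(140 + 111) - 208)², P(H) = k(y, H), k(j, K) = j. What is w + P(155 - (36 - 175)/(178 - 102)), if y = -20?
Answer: 2720761909/63001 ≈ 43186.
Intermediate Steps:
P(H) = -20
w = 2722021929/63001 (w = (35/251 - 208)² = (-52173/251)² = 2722021929/63001 ≈ 43206.)
w + P(155 - (36 - 175)/(178 - 102)) = 2722021929/63001 - 20 = 2720761909/63001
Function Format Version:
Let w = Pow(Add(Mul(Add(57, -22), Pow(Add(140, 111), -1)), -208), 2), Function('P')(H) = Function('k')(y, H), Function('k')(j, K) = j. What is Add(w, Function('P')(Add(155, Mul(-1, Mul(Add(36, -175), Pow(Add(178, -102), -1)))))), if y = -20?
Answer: Rational(2720761909, 63001) ≈ 43186.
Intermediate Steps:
Function('P')(H) = -20
w = Rational(2722021929, 63001) (w = Pow(Add(Mul(35, Pow(251, -1)), -208), 2) = Pow(Add(Mul(35, Rational(1, 251)), -208), 2) = Pow(Add(Rational(35, 251), -208), 2) = Pow(Rational(-52173, 251), 2) = Rational(2722021929, 63001) ≈ 43206.)
Add(w, Function('P')(Add(155, Mul(-1, Mul(Add(36, -175), Pow(Add(178, -102), -1)))))) = Add(Rational(2722021929, 63001), -20) = Rational(2720761909, 63001)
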